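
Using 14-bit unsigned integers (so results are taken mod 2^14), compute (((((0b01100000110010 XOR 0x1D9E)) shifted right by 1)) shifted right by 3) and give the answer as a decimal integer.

90

0b01100000110010 = 01100000110010
0x1D9E = 01110110011110
→ XOR → 00010110101100 = 1452
→ shifted right by 1 → 00001011010110 = 726
→ shifted right by 3 → 00000001011010 = 90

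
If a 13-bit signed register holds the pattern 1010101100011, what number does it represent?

pattern = 1010101100011 (MSB is 1 ⇒ negative)
Invert: 0101010011100, add 1 → 0101010011101 = 2717, so the value is -2717.
(Equivalently: 5475 - 2^13 = 5475 - 8192 = -2717.)

-2717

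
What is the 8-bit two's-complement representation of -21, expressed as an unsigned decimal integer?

235

21 in 8 bits: 00010101
Invert: 11101010
Add 1:  11101011 = 235
(Check: 2^8 - 21 = 256 - 21 = 235.)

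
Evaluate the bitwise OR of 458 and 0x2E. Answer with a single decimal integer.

494

458 = 111001010
0x2E = 000101110
 OR → 111101110 = 494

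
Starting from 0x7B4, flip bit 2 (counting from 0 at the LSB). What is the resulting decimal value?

1968

x = 11110110100
bit 2 is currently 1; toggle it via x ^ (1 << 2) = x ^ 4
→ 11110110000 = 1968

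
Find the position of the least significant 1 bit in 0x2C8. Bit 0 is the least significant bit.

3

0x2C8 = 1011001000
Trailing zeros: 3, so the lowest set bit is bit 3 (value 8).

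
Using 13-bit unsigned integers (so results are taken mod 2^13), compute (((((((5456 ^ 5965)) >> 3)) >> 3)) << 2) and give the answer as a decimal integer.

32

5456 = 1010101010000
5965 = 1011101001101
→ ^ → 0001000011101 = 541
→ >> 3 → 0000001000011 = 67
→ >> 3 → 0000000001000 = 8
→ << 2 (mod 2^13) → 0000000100000 = 32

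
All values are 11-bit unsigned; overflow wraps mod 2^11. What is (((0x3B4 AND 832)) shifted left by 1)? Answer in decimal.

1536

0x3B4 = 01110110100
832 = 01101000000
→ AND → 01100000000 = 768
→ shifted left by 1 (mod 2^11) → 11000000000 = 1536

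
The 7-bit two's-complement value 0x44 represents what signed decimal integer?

-60

pattern = 1000100 (MSB is 1 ⇒ negative)
Invert: 0111011, add 1 → 0111100 = 60, so the value is -60.
(Equivalently: 68 - 2^7 = 68 - 128 = -60.)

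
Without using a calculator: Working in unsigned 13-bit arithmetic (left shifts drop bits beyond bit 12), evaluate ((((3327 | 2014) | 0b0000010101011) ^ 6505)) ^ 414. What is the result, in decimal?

5896

3327 = 0110011111111
2014 = 0011111011110
→ | → 0111111111111 = 4095
0b0000010101011 = 0000010101011
→ | → 0111111111111 = 4095
6505 = 1100101101001
→ ^ → 1011010010110 = 5782
414 = 0000110011110
→ ^ → 1011100001000 = 5896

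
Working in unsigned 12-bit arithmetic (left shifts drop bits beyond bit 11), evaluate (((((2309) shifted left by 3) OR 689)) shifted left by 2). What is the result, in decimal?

2309 = 100100000101
→ shifted left by 3 (mod 2^12) → 100000101000 = 2088
689 = 001010110001
→ OR → 101010111001 = 2745
→ shifted left by 2 (mod 2^12) → 101011100100 = 2788

2788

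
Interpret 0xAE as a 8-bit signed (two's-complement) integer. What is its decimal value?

pattern = 10101110 (MSB is 1 ⇒ negative)
Invert: 01010001, add 1 → 01010010 = 82, so the value is -82.
(Equivalently: 174 - 2^8 = 174 - 256 = -82.)

-82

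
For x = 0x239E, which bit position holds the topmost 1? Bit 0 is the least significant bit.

0x239E = 10001110011110
The topmost 1 is at position 13 (since 2^13 = 8192 ≤ 9118 < 16384).

13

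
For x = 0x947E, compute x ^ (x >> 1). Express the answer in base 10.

56897

x = 1001010001111110 = 38014
x>>1 = 0100101000111111
XOR  = 1101111001000001 = 56897
(x ^ (x >> 1) gives the standard binary-reflected Gray code of x.)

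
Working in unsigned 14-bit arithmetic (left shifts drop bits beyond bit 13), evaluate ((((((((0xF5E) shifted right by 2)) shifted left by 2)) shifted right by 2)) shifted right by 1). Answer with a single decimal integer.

491

0xF5E = 00111101011110
→ shifted right by 2 → 00001111010111 = 983
→ shifted left by 2 (mod 2^14) → 00111101011100 = 3932
→ shifted right by 2 → 00001111010111 = 983
→ shifted right by 1 → 00000111101011 = 491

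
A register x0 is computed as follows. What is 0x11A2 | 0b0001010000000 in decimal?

5026

0x11A2 = 1000110100010
b = 0001010000000
 OR → 1001110100010 = 5026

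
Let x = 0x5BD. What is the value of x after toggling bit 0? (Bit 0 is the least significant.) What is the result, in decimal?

x = 010110111101
bit 0 is currently 1; toggle it via x ^ (1 << 0) = x ^ 1
→ 010110111100 = 1468

1468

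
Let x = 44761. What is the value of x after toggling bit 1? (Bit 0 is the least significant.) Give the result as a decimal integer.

44763

x = 1010111011011001
bit 1 is currently 0; toggle it via x ^ (1 << 1) = x ^ 2
→ 1010111011011011 = 44763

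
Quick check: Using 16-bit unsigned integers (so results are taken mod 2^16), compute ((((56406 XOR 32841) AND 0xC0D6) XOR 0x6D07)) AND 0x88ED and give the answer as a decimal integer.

2049

56406 = 1101110001010110
32841 = 1000000001001001
→ XOR → 0101110000011111 = 23583
0xC0D6 = 1100000011010110
→ AND → 0100000000010110 = 16406
0x6D07 = 0110110100000111
→ XOR → 0010110100010001 = 11537
0x88ED = 1000100011101101
→ AND → 0000100000000001 = 2049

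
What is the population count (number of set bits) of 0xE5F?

9

0xE5F = 111001011111
Count the 1s: 1 + 1 + 1 + 1 + 1 + 1 + 1 + 1 + 1 = 9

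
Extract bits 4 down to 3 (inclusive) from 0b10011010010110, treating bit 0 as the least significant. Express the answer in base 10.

v = 10011010010110
Shift right by 3: 10011010010
Mask low 2 bits: 10 = 2

2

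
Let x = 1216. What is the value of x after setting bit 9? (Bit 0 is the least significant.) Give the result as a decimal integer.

1728

x = 010011000000
bit 9 is currently 0; set it via x | (1 << 9) = x | 512
→ 011011000000 = 1728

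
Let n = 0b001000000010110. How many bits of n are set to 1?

n = 1000000010110
Count the 1s: 1 + 1 + 1 + 1 = 4

4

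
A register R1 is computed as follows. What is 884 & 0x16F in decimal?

884 = 1101110100
0x16F = 0101101111
AND → 0101100100 = 356

356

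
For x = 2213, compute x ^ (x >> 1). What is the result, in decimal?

3319

x = 100010100101 = 2213
x>>1 = 010001010010
XOR  = 110011110111 = 3319
(x ^ (x >> 1) gives the standard binary-reflected Gray code of x.)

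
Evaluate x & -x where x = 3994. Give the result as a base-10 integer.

x = 111110011010 = 3994
-x (two's complement) = …000001100110
AND   = 000000000010 = 2
(x & -x isolates the lowest set bit of x.)

2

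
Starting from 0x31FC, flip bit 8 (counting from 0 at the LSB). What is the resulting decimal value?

x = 11000111111100
bit 8 is currently 1; toggle it via x ^ (1 << 8) = x ^ 256
→ 11000011111100 = 12540

12540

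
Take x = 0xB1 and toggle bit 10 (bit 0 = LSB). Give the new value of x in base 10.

1201

x = 00010110001
bit 10 is currently 0; toggle it via x ^ (1 << 10) = x ^ 1024
→ 10010110001 = 1201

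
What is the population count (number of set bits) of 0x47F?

0x47F = 10001111111
Count the 1s: 1 + 1 + 1 + 1 + 1 + 1 + 1 + 1 = 8

8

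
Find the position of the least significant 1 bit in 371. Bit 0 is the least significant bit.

371 = 101110011
Trailing zeros: 0, so the lowest set bit is bit 0 (value 1).

0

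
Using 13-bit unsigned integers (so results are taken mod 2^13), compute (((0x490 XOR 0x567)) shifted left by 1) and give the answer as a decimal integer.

0x490 = 0010010010000
0x567 = 0010101100111
→ XOR → 0000111110111 = 503
→ shifted left by 1 (mod 2^13) → 0001111101110 = 1006

1006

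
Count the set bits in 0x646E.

8

0x646E = 110010001101110
Count the 1s: 1 + 1 + 1 + 1 + 1 + 1 + 1 + 1 = 8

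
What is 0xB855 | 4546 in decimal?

47575

0xB855 = 1011100001010101
4546 = 0001000111000010
 OR → 1011100111010111 = 47575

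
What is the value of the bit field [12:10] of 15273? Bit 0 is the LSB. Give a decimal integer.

6

v = 011101110101001
Shift right by 10: 01110
Mask low 3 bits: 110 = 6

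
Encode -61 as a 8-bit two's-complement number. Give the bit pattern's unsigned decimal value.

61 in 8 bits: 00111101
Invert: 11000010
Add 1:  11000011 = 195
(Check: 2^8 - 61 = 256 - 61 = 195.)

195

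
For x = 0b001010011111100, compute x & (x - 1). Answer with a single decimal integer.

5368

x = 1010011111100 = 5372
x - 1 = 1010011111011
AND   = 1010011111000 = 5368
(x & (x - 1) clears the lowest set bit of x.)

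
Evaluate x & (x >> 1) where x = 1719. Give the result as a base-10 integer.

531

x = 11010110111 = 1719
x>>1 = 01101011011
AND  = 01000010011 = 531
(x & (x >> 1) has a 1 wherever x has two consecutive 1 bits.)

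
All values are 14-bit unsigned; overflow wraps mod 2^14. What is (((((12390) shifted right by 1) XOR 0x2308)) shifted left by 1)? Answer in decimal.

13942

12390 = 11000001100110
→ shifted right by 1 → 01100000110011 = 6195
0x2308 = 10001100001000
→ XOR → 11101100111011 = 15163
→ shifted left by 1 (mod 2^14) → 11011001110110 = 13942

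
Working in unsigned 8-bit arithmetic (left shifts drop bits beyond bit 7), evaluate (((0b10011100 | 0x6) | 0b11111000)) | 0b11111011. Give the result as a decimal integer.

0b10011100 = 10011100
0x6 = 00000110
→ | → 10011110 = 158
0b11111000 = 11111000
→ | → 11111110 = 254
0b11111011 = 11111011
→ | → 11111111 = 255

255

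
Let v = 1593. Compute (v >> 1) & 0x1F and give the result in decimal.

28

v = 011000111001
Shift right by 1: 01100011100
Mask low 5 bits: 11100 = 28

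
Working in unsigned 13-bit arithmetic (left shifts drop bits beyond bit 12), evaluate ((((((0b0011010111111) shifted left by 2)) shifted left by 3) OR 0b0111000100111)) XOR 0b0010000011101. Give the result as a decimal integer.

0b0011010111111 = 0011010111111
→ shifted left by 2 (mod 2^13) → 1101011111100 = 6908
→ shifted left by 3 (mod 2^13) → 1011111100000 = 6112
0b0111000100111 = 0111000100111
→ OR → 1111111100111 = 8167
0b0010000011101 = 0010000011101
→ XOR → 1101111111010 = 7162

7162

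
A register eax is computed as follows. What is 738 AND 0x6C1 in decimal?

738 = 01011100010
0x6C1 = 11011000001
AND → 01011000000 = 704

704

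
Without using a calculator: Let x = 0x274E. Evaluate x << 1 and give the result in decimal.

0x274E = 010011101001110
shift left by 1 → 100111010011100 = 20124
(equivalently, 10062 × 2^1 = 10062 × 2)

20124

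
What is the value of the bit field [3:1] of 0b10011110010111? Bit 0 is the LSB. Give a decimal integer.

3

v = 10011110010111
Shift right by 1: 1001111001011
Mask low 3 bits: 011 = 3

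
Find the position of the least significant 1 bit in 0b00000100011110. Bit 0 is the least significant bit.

1

0b00000100011110 = 100011110
Trailing zeros: 1, so the lowest set bit is bit 1 (value 2).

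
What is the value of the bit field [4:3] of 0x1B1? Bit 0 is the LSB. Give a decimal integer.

2

v = 110110001
Shift right by 3: 110110
Mask low 2 bits: 10 = 2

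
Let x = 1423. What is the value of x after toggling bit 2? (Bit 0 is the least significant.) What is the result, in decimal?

1419

x = 10110001111
bit 2 is currently 1; toggle it via x ^ (1 << 2) = x ^ 4
→ 10110001011 = 1419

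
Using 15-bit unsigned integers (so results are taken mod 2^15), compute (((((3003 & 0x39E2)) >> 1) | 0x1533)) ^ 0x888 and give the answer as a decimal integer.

3003 = 000101110111011
0x39E2 = 011100111100010
→ & → 000100110100010 = 2466
→ >> 1 → 000010011010001 = 1233
0x1533 = 001010100110011
→ | → 001010111110011 = 5619
0x888 = 000100010001000
→ ^ → 001110101111011 = 7547

7547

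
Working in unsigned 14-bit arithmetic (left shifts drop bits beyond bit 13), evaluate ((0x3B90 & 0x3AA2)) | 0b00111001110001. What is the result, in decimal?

0x3B90 = 11101110010000
0x3AA2 = 11101010100010
→ & → 11101010000000 = 14976
0b00111001110001 = 00111001110001
→ | → 11111011110001 = 16113

16113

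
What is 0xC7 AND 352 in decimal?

0xC7 = 011000111
352 = 101100000
AND → 001000000 = 64

64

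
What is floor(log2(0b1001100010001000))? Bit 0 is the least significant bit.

0b1001100010001000 = 1001100010001000
The topmost 1 is at position 15 (since 2^15 = 32768 ≤ 39048 < 65536).

15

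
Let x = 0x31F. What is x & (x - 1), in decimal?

798

x = 1100011111 = 799
x - 1 = 1100011110
AND   = 1100011110 = 798
(x & (x - 1) clears the lowest set bit of x.)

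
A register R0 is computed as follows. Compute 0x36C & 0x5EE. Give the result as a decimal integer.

364

0x36C = 01101101100
0x5EE = 10111101110
AND → 00101101100 = 364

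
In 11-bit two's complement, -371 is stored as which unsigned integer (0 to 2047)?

1677

371 in 11 bits: 00101110011
Invert: 11010001100
Add 1:  11010001101 = 1677
(Check: 2^11 - 371 = 2048 - 371 = 1677.)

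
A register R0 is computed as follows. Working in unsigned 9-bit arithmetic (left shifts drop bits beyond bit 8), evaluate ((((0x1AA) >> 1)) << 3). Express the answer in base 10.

168

0x1AA = 110101010
→ >> 1 → 011010101 = 213
→ << 3 (mod 2^9) → 010101000 = 168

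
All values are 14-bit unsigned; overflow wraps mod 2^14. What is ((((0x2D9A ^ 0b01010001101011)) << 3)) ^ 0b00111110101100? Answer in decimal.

0x2D9A = 10110110011010
0b01010001101011 = 01010001101011
→ ^ → 11100111110001 = 14833
→ << 3 (mod 2^14) → 00111110001000 = 3976
0b00111110101100 = 00111110101100
→ ^ → 00000000100100 = 36

36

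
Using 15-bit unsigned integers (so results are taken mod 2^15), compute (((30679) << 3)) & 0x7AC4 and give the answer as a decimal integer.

30679 = 111011111010111
→ << 3 (mod 2^15) → 011111010111000 = 16056
0x7AC4 = 111101011000100
→ & → 011101010000000 = 14976

14976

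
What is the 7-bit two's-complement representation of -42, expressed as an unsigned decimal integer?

42 in 7 bits: 0101010
Invert: 1010101
Add 1:  1010110 = 86
(Check: 2^7 - 42 = 128 - 42 = 86.)

86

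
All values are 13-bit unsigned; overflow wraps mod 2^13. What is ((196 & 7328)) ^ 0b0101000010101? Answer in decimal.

2709

196 = 0000011000100
7328 = 1110010100000
→ & → 0000010000000 = 128
0b0101000010101 = 0101000010101
→ ^ → 0101010010101 = 2709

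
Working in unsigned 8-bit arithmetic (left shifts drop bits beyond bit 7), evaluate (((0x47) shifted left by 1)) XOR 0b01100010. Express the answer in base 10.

236

0x47 = 01000111
→ shifted left by 1 (mod 2^8) → 10001110 = 142
0b01100010 = 01100010
→ XOR → 11101100 = 236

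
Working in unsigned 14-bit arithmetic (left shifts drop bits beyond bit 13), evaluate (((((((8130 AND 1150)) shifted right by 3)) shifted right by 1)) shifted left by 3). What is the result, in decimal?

544

8130 = 01111111000010
1150 = 00010001111110
→ AND → 00010001000010 = 1090
→ shifted right by 3 → 00000010001000 = 136
→ shifted right by 1 → 00000001000100 = 68
→ shifted left by 3 (mod 2^14) → 00001000100000 = 544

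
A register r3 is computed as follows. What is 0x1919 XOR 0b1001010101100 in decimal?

2997

0x1919 = 1100100011001
b = 1001010101100
XOR → 0101110110101 = 2997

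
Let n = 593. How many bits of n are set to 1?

4

593 = 1001010001
Count the 1s: 1 + 1 + 1 + 1 = 4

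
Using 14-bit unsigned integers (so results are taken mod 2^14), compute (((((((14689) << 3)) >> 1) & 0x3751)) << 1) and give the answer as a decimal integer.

14689 = 11100101100001
→ << 3 (mod 2^14) → 00101100001000 = 2824
→ >> 1 → 00010110000100 = 1412
0x3751 = 11011101010001
→ & → 00010100000000 = 1280
→ << 1 (mod 2^14) → 00101000000000 = 2560

2560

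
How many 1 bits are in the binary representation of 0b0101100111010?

7

n = 101100111010
Count the 1s: 1 + 1 + 1 + 1 + 1 + 1 + 1 = 7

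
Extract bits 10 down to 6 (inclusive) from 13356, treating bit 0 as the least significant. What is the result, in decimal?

v = 011010000101100
Shift right by 6: 011010000
Mask low 5 bits: 10000 = 16

16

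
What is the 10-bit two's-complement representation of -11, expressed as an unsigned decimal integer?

1013

11 in 10 bits: 0000001011
Invert: 1111110100
Add 1:  1111110101 = 1013
(Check: 2^10 - 11 = 1024 - 11 = 1013.)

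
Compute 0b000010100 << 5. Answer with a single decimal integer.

x = 0000010100
shift left by 5 → 1010000000 = 640
(equivalently, 20 × 2^5 = 20 × 32)

640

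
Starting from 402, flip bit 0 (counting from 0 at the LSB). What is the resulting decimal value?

x = 0110010010
bit 0 is currently 0; toggle it via x ^ (1 << 0) = x ^ 1
→ 0110010011 = 403

403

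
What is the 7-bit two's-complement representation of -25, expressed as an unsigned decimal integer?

103

25 in 7 bits: 0011001
Invert: 1100110
Add 1:  1100111 = 103
(Check: 2^7 - 25 = 128 - 25 = 103.)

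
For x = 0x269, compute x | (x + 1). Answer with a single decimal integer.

x = 1001101001 = 617
x + 1 = 1001101010
OR    = 1001101011 = 619
(x | (x + 1) sets the lowest cleared bit.)

619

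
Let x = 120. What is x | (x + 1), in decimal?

121

x = 1111000 = 120
x + 1 = 1111001
OR    = 1111001 = 121
(x | (x + 1) sets the lowest cleared bit.)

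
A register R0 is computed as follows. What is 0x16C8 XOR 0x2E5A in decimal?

0x16C8 = 01011011001000
0x2E5A = 10111001011010
XOR → 11100010010010 = 14482

14482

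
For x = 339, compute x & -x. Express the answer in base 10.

x = 101010011 = 339
-x (two's complement) = …010101101
AND   = 000000001 = 1
(x & -x isolates the lowest set bit of x.)

1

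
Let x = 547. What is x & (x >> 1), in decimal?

x = 1000100011 = 547
x>>1 = 0100010001
AND  = 0000000001 = 1
(x & (x >> 1) has a 1 wherever x has two consecutive 1 bits.)

1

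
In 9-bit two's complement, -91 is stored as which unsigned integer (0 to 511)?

421

91 in 9 bits: 001011011
Invert: 110100100
Add 1:  110100101 = 421
(Check: 2^9 - 91 = 512 - 91 = 421.)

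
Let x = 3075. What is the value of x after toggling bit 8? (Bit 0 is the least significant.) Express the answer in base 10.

3331

x = 0110000000011
bit 8 is currently 0; toggle it via x ^ (1 << 8) = x ^ 256
→ 0110100000011 = 3331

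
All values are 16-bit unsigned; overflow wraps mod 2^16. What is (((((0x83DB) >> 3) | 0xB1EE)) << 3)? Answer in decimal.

36856

0x83DB = 1000001111011011
→ >> 3 → 0001000001111011 = 4219
0xB1EE = 1011000111101110
→ | → 1011000111111111 = 45567
→ << 3 (mod 2^16) → 1000111111111000 = 36856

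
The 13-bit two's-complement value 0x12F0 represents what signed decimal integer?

pattern = 1001011110000 (MSB is 1 ⇒ negative)
Invert: 0110100001111, add 1 → 0110100010000 = 3344, so the value is -3344.
(Equivalently: 4848 - 2^13 = 4848 - 8192 = -3344.)

-3344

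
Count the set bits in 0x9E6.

0x9E6 = 100111100110
Count the 1s: 1 + 1 + 1 + 1 + 1 + 1 + 1 = 7

7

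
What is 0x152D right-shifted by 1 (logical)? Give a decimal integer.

0x152D = 1010100101101
shift right by 1 → 0101010010110 = 2710
(equivalently, floor(5421 / 2))

2710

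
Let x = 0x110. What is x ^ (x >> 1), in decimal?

408

x = 100010000 = 272
x>>1 = 010001000
XOR  = 110011000 = 408
(x ^ (x >> 1) gives the standard binary-reflected Gray code of x.)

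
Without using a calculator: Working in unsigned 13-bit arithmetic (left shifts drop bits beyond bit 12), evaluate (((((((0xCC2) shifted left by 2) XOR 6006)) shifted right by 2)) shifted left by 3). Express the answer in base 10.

2296

0xCC2 = 0110011000010
→ shifted left by 2 (mod 2^13) → 1001100001000 = 4872
6006 = 1011101110110
→ XOR → 0010001111110 = 1150
→ shifted right by 2 → 0000100011111 = 287
→ shifted left by 3 (mod 2^13) → 0100011111000 = 2296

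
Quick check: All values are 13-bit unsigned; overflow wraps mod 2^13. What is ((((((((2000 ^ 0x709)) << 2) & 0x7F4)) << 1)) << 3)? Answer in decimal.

2000 = 0011111010000
0x709 = 0011100001001
→ ^ → 0000011011001 = 217
→ << 2 (mod 2^13) → 0001101100100 = 868
0x7F4 = 0011111110100
→ & → 0001101100100 = 868
→ << 1 (mod 2^13) → 0011011001000 = 1736
→ << 3 (mod 2^13) → 1011001000000 = 5696

5696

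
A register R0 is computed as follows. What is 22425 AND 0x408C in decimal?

16520

22425 = 101011110011001
0x408C = 100000010001100
AND → 100000010001000 = 16520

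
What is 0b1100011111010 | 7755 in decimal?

a = 1100011111010
7755 = 1111001001011
 OR → 1111011111011 = 7931

7931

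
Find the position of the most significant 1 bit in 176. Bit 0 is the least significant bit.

7

176 = 10110000
The topmost 1 is at position 7 (since 2^7 = 128 ≤ 176 < 256).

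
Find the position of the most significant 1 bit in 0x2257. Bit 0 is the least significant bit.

13

0x2257 = 10001001010111
The topmost 1 is at position 13 (since 2^13 = 8192 ≤ 8791 < 16384).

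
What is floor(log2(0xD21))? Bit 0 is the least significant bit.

0xD21 = 110100100001
The topmost 1 is at position 11 (since 2^11 = 2048 ≤ 3361 < 4096).

11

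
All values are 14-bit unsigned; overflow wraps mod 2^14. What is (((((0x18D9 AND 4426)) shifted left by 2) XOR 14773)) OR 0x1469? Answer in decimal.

15613

0x18D9 = 01100011011001
4426 = 01000101001010
→ AND → 01000001001000 = 4168
→ shifted left by 2 (mod 2^14) → 00000100100000 = 288
14773 = 11100110110101
→ XOR → 11100010010101 = 14485
0x1469 = 01010001101001
→ OR → 11110011111101 = 15613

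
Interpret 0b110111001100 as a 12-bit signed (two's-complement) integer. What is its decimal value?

pattern = 110111001100 (MSB is 1 ⇒ negative)
Invert: 001000110011, add 1 → 001000110100 = 564, so the value is -564.
(Equivalently: 3532 - 2^12 = 3532 - 4096 = -564.)

-564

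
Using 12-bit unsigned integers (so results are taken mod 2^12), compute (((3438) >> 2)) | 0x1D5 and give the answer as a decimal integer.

991

3438 = 110101101110
→ >> 2 → 001101011011 = 859
0x1D5 = 000111010101
→ | → 001111011111 = 991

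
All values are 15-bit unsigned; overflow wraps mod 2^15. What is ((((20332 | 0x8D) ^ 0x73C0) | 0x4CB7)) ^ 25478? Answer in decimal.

20332 = 100111101101100
0x8D = 000000010001101
→ | → 100111111101101 = 20461
0x73C0 = 111001111000000
→ ^ → 011110000101101 = 15405
0x4CB7 = 100110010110111
→ | → 111110010111111 = 31935
25478 = 110001110000110
→ ^ → 001111100111001 = 7993

7993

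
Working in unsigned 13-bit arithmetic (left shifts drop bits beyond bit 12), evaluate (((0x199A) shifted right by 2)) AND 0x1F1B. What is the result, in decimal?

1538

0x199A = 1100110011010
→ shifted right by 2 → 0011001100110 = 1638
0x1F1B = 1111100011011
→ AND → 0011000000010 = 1538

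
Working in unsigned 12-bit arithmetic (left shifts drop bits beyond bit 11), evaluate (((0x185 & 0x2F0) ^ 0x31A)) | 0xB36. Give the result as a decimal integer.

0x185 = 000110000101
0x2F0 = 001011110000
→ & → 000010000000 = 128
0x31A = 001100011010
→ ^ → 001110011010 = 922
0xB36 = 101100110110
→ | → 101110111110 = 3006

3006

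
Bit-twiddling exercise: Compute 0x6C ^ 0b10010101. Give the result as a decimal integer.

0x6C = 01101100
b = 10010101
XOR → 11111001 = 249

249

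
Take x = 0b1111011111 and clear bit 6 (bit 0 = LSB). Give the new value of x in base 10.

927

x = 1111011111
bit 6 is currently 1; clear it via x & ~(1 << 6) = x & ~64
→ 1110011111 = 927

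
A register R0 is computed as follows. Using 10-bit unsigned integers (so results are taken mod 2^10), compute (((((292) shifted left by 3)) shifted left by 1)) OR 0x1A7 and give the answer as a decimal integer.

292 = 0100100100
→ shifted left by 3 (mod 2^10) → 0100100000 = 288
→ shifted left by 1 (mod 2^10) → 1001000000 = 576
0x1A7 = 0110100111
→ OR → 1111100111 = 999

999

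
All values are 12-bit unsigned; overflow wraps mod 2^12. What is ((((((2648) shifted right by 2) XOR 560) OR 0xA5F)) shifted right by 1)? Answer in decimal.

2648 = 101001011000
→ shifted right by 2 → 001010010110 = 662
560 = 001000110000
→ XOR → 000010100110 = 166
0xA5F = 101001011111
→ OR → 101011111111 = 2815
→ shifted right by 1 → 010101111111 = 1407

1407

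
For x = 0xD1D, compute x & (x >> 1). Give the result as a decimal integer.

1036

x = 110100011101 = 3357
x>>1 = 011010001110
AND  = 010000001100 = 1036
(x & (x >> 1) has a 1 wherever x has two consecutive 1 bits.)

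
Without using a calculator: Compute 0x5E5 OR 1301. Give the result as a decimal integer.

1525

0x5E5 = 10111100101
1301 = 10100010101
 OR → 10111110101 = 1525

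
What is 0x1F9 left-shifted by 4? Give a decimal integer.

0x1F9 = 0000111111001
shift left by 4 → 1111110010000 = 8080
(equivalently, 505 × 2^4 = 505 × 16)

8080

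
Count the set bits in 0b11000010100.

n = 11000010100
Count the 1s: 1 + 1 + 1 + 1 = 4

4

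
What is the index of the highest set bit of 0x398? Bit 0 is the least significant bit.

9

0x398 = 1110011000
The topmost 1 is at position 9 (since 2^9 = 512 ≤ 920 < 1024).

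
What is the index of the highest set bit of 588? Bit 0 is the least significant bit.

588 = 1001001100
The topmost 1 is at position 9 (since 2^9 = 512 ≤ 588 < 1024).

9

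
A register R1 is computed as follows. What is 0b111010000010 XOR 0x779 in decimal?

2555

a = 111010000010
0x779 = 011101111001
XOR → 100111111011 = 2555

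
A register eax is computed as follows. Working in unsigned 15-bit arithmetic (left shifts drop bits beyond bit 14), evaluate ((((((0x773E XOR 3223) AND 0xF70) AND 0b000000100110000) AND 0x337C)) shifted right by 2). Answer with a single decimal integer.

0x773E = 111011100111110
3223 = 000110010010111
→ XOR → 111101110101001 = 31657
0xF70 = 000111101110000
→ AND → 000101100100000 = 2848
0b000000100110000 = 000000100110000
→ AND → 000000100100000 = 288
0x337C = 011001101111100
→ AND → 000000100100000 = 288
→ shifted right by 2 → 000000001001000 = 72

72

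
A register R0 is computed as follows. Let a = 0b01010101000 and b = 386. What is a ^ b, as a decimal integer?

810

a = 1010101000
386 = 0110000010
XOR → 1100101010 = 810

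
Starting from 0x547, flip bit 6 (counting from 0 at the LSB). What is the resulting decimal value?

1287

x = 10101000111
bit 6 is currently 1; toggle it via x ^ (1 << 6) = x ^ 64
→ 10100000111 = 1287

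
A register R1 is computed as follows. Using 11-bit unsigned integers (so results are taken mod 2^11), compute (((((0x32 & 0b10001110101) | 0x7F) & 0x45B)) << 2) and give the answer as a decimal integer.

0x32 = 00000110010
0b10001110101 = 10001110101
→ & → 00000110000 = 48
0x7F = 00001111111
→ | → 00001111111 = 127
0x45B = 10001011011
→ & → 00001011011 = 91
→ << 2 (mod 2^11) → 00101101100 = 364

364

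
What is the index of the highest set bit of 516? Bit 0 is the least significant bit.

516 = 1000000100
The topmost 1 is at position 9 (since 2^9 = 512 ≤ 516 < 1024).

9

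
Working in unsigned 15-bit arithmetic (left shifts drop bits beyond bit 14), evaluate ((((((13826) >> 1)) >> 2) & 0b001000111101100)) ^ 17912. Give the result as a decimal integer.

13826 = 011011000000010
→ >> 1 → 001101100000001 = 6913
→ >> 2 → 000011011000000 = 1728
0b001000111101100 = 001000111101100
→ & → 000000011000000 = 192
17912 = 100010111111000
→ ^ → 100010100111000 = 17720

17720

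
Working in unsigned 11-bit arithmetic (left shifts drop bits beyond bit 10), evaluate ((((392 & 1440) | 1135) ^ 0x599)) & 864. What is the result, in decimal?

96

392 = 00110001000
1440 = 10110100000
→ & → 00110000000 = 384
1135 = 10001101111
→ | → 10111101111 = 1519
0x599 = 10110011001
→ ^ → 00001110110 = 118
864 = 01101100000
→ & → 00001100000 = 96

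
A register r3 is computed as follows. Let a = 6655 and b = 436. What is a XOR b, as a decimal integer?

6655 = 1100111111111
436 = 0000110110100
XOR → 1100001001011 = 6219

6219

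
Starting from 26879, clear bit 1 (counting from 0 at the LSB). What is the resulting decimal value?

x = 110100011111111
bit 1 is currently 1; clear it via x & ~(1 << 1) = x & ~2
→ 110100011111101 = 26877

26877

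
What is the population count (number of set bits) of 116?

4

116 = 1110100
Count the 1s: 1 + 1 + 1 + 1 = 4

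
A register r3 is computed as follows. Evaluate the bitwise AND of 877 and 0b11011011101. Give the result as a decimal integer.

877 = 01101101101
b = 11011011101
AND → 01001001101 = 589

589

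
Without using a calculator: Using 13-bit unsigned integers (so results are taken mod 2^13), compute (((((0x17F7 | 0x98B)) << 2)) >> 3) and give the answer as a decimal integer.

0x17F7 = 1011111110111
0x98B = 0100110001011
→ | → 1111111111111 = 8191
→ << 2 (mod 2^13) → 1111111111100 = 8188
→ >> 3 → 0001111111111 = 1023

1023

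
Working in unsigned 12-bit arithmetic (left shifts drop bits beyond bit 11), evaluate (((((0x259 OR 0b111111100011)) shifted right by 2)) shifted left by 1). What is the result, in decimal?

0x259 = 001001011001
0b111111100011 = 111111100011
→ OR → 111111111011 = 4091
→ shifted right by 2 → 001111111110 = 1022
→ shifted left by 1 (mod 2^12) → 011111111100 = 2044

2044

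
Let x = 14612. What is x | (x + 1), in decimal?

14613

x = 11100100010100 = 14612
x + 1 = 11100100010101
OR    = 11100100010101 = 14613
(x | (x + 1) sets the lowest cleared bit.)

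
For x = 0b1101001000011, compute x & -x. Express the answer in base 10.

1

x = 1101001000011 = 6723
-x (two's complement) = …0010110111101
AND   = 0000000000001 = 1
(x & -x isolates the lowest set bit of x.)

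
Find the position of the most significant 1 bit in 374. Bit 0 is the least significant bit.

374 = 101110110
The topmost 1 is at position 8 (since 2^8 = 256 ≤ 374 < 512).

8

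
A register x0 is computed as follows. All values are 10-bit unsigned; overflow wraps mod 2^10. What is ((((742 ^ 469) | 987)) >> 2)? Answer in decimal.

742 = 1011100110
469 = 0111010101
→ ^ → 1100110011 = 819
987 = 1111011011
→ | → 1111111011 = 1019
→ >> 2 → 0011111110 = 254

254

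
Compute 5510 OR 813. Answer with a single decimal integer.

5510 = 1010110000110
813 = 0001100101101
 OR → 1011110101111 = 6063

6063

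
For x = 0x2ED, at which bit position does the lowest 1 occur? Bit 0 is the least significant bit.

0

0x2ED = 1011101101
Trailing zeros: 0, so the lowest set bit is bit 0 (value 1).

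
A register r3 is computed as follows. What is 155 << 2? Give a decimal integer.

620

155 = 0010011011
shift left by 2 → 1001101100 = 620
(equivalently, 155 × 2^2 = 155 × 4)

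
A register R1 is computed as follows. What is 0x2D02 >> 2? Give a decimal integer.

0x2D02 = 10110100000010
shift right by 2 → 00101101000000 = 2880
(equivalently, floor(11522 / 4))

2880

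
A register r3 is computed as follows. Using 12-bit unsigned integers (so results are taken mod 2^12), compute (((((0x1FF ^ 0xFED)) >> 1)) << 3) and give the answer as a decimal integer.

0x1FF = 000111111111
0xFED = 111111101101
→ ^ → 111000010010 = 3602
→ >> 1 → 011100001001 = 1801
→ << 3 (mod 2^12) → 100001001000 = 2120

2120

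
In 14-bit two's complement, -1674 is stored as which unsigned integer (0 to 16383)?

1674 in 14 bits: 00011010001010
Invert: 11100101110101
Add 1:  11100101110110 = 14710
(Check: 2^14 - 1674 = 16384 - 1674 = 14710.)

14710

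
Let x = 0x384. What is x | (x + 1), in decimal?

901

x = 1110000100 = 900
x + 1 = 1110000101
OR    = 1110000101 = 901
(x | (x + 1) sets the lowest cleared bit.)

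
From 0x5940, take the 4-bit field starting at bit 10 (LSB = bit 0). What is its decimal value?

v = 101100101000000
Shift right by 10: 10110
Mask low 4 bits: 0110 = 6

6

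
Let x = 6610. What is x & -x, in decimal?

x = 1100111010010 = 6610
-x (two's complement) = …0011000101110
AND   = 0000000000010 = 2
(x & -x isolates the lowest set bit of x.)

2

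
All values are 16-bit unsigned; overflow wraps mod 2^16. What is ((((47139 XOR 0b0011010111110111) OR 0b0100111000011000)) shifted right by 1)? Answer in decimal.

26606

47139 = 1011100000100011
0b0011010111110111 = 0011010111110111
→ XOR → 1000110111010100 = 36308
0b0100111000011000 = 0100111000011000
→ OR → 1100111111011100 = 53212
→ shifted right by 1 → 0110011111101110 = 26606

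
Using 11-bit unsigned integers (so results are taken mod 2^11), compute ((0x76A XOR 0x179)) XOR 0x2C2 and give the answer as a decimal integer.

0x76A = 11101101010
0x179 = 00101111001
→ XOR → 11000010011 = 1555
0x2C2 = 01011000010
→ XOR → 10011010001 = 1233

1233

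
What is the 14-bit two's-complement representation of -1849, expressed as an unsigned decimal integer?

14535

1849 in 14 bits: 00011100111001
Invert: 11100011000110
Add 1:  11100011000111 = 14535
(Check: 2^14 - 1849 = 16384 - 1849 = 14535.)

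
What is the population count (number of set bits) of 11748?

11748 = 10110111100100
Count the 1s: 1 + 1 + 1 + 1 + 1 + 1 + 1 + 1 = 8

8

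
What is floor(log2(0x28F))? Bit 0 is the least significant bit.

9

0x28F = 1010001111
The topmost 1 is at position 9 (since 2^9 = 512 ≤ 655 < 1024).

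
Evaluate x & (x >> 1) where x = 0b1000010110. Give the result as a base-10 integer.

2

x = 1000010110 = 534
x>>1 = 0100001011
AND  = 0000000010 = 2
(x & (x >> 1) has a 1 wherever x has two consecutive 1 bits.)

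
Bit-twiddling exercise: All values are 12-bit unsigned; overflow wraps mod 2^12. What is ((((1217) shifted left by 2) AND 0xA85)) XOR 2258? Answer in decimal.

1217 = 010011000001
→ shifted left by 2 (mod 2^12) → 001100000100 = 772
0xA85 = 101010000101
→ AND → 001000000100 = 516
2258 = 100011010010
→ XOR → 101011010110 = 2774

2774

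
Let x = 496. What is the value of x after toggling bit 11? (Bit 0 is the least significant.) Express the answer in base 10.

2544

x = 0000111110000
bit 11 is currently 0; toggle it via x ^ (1 << 11) = x ^ 2048
→ 0100111110000 = 2544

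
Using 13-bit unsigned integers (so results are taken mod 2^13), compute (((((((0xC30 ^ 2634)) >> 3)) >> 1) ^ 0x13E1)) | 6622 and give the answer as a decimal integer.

7134

0xC30 = 0110000110000
2634 = 0101001001010
→ ^ → 0011001111010 = 1658
→ >> 3 → 0000011001111 = 207
→ >> 1 → 0000001100111 = 103
0x13E1 = 1001111100001
→ ^ → 1001110000110 = 4998
6622 = 1100111011110
→ | → 1101111011110 = 7134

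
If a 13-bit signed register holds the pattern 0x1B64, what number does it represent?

pattern = 1101101100100 (MSB is 1 ⇒ negative)
Invert: 0010010011011, add 1 → 0010010011100 = 1180, so the value is -1180.
(Equivalently: 7012 - 2^13 = 7012 - 8192 = -1180.)

-1180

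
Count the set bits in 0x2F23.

0x2F23 = 10111100100011
Count the 1s: 1 + 1 + 1 + 1 + 1 + 1 + 1 + 1 = 8

8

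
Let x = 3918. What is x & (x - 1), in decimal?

x = 111101001110 = 3918
x - 1 = 111101001101
AND   = 111101001100 = 3916
(x & (x - 1) clears the lowest set bit of x.)

3916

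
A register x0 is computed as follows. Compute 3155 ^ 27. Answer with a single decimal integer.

3155 = 110001010011
27 = 000000011011
XOR → 110001001000 = 3144

3144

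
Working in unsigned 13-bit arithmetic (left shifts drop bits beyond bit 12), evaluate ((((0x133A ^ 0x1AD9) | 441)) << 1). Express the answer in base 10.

5110

0x133A = 1001100111010
0x1AD9 = 1101011011001
→ ^ → 0100111100011 = 2531
441 = 0000110111001
→ | → 0100111111011 = 2555
→ << 1 (mod 2^13) → 1001111110110 = 5110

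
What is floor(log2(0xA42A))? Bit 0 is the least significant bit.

0xA42A = 1010010000101010
The topmost 1 is at position 15 (since 2^15 = 32768 ≤ 42026 < 65536).

15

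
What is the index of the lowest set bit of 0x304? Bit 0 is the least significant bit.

0x304 = 1100000100
Trailing zeros: 2, so the lowest set bit is bit 2 (value 4).

2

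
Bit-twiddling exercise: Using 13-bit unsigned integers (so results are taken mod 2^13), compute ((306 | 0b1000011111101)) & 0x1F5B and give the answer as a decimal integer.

306 = 0000100110010
0b1000011111101 = 1000011111101
→ | → 1000111111111 = 4607
0x1F5B = 1111101011011
→ & → 1000101011011 = 4443

4443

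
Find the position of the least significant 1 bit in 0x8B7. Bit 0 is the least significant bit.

0

0x8B7 = 100010110111
Trailing zeros: 0, so the lowest set bit is bit 0 (value 1).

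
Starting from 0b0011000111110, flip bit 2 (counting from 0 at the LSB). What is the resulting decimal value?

1594

x = 0011000111110
bit 2 is currently 1; toggle it via x ^ (1 << 2) = x ^ 4
→ 0011000111010 = 1594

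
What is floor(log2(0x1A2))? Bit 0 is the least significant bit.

0x1A2 = 110100010
The topmost 1 is at position 8 (since 2^8 = 256 ≤ 418 < 512).

8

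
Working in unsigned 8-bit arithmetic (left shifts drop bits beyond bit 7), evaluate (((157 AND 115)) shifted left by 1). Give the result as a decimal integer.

157 = 10011101
115 = 01110011
→ AND → 00010001 = 17
→ shifted left by 1 (mod 2^8) → 00100010 = 34

34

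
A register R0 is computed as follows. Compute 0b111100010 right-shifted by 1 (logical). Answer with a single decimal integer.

x = 111100010
shift right by 1 → 011110001 = 241
(equivalently, floor(482 / 2))

241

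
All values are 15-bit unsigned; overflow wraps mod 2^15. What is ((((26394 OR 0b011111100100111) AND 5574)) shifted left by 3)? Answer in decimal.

10288

26394 = 110011100011010
0b011111100100111 = 011111100100111
→ OR → 111111100111111 = 32575
5574 = 001010111000110
→ AND → 001010100000110 = 5382
→ shifted left by 3 (mod 2^15) → 010100000110000 = 10288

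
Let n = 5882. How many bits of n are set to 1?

9

5882 = 1011011111010
Count the 1s: 1 + 1 + 1 + 1 + 1 + 1 + 1 + 1 + 1 = 9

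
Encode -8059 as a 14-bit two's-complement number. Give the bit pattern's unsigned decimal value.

8059 in 14 bits: 01111101111011
Invert: 10000010000100
Add 1:  10000010000101 = 8325
(Check: 2^14 - 8059 = 16384 - 8059 = 8325.)

8325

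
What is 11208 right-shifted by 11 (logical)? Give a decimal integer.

11208 = 10101111001000
shift right by 11 → 00000000000101 = 5
(equivalently, floor(11208 / 2048))

5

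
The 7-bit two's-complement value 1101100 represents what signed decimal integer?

-20

pattern = 1101100 (MSB is 1 ⇒ negative)
Invert: 0010011, add 1 → 0010100 = 20, so the value is -20.
(Equivalently: 108 - 2^7 = 108 - 128 = -20.)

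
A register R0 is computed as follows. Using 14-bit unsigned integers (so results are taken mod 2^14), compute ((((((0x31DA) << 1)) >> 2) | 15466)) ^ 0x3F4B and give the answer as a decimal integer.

0x31DA = 11000111011010
→ << 1 (mod 2^14) → 10001110110100 = 9140
→ >> 2 → 00100011101101 = 2285
15466 = 11110001101010
→ | → 11110011101111 = 15599
0x3F4B = 11111101001011
→ ^ → 00001110100100 = 932

932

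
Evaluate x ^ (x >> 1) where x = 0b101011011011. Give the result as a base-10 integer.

x = 101011011011 = 2779
x>>1 = 010101101101
XOR  = 111110110110 = 4022
(x ^ (x >> 1) gives the standard binary-reflected Gray code of x.)

4022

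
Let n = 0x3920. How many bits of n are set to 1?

0x3920 = 11100100100000
Count the 1s: 1 + 1 + 1 + 1 + 1 = 5

5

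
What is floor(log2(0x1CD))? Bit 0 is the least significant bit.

8

0x1CD = 111001101
The topmost 1 is at position 8 (since 2^8 = 256 ≤ 461 < 512).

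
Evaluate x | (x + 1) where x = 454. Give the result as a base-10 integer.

455

x = 111000110 = 454
x + 1 = 111000111
OR    = 111000111 = 455
(x | (x + 1) sets the lowest cleared bit.)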